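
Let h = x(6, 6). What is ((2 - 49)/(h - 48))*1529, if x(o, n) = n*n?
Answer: 71863/12 ≈ 5988.6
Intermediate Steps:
x(o, n) = n²
h = 36 (h = 6² = 36)
((2 - 49)/(h - 48))*1529 = ((2 - 49)/(36 - 48))*1529 = -47/(-12)*1529 = -47*(-1/12)*1529 = (47/12)*1529 = 71863/12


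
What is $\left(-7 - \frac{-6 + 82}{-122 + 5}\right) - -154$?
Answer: $\frac{17275}{117} \approx 147.65$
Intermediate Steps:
$\left(-7 - \frac{-6 + 82}{-122 + 5}\right) - -154 = \left(-7 - \frac{76}{-117}\right) + 154 = \left(-7 - 76 \left(- \frac{1}{117}\right)\right) + 154 = \left(-7 - - \frac{76}{117}\right) + 154 = \left(-7 + \frac{76}{117}\right) + 154 = - \frac{743}{117} + 154 = \frac{17275}{117}$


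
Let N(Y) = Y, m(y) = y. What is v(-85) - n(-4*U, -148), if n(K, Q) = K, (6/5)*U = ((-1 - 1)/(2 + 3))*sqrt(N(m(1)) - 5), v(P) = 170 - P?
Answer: 255 - 8*I/3 ≈ 255.0 - 2.6667*I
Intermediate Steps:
U = -2*I/3 (U = 5*(((-1 - 1)/(2 + 3))*sqrt(1 - 5))/6 = 5*((-2/5)*sqrt(-4))/6 = 5*((-2*1/5)*(2*I))/6 = 5*(-4*I/5)/6 = -2*I/3 ≈ -0.66667*I)
v(-85) - n(-4*U, -148) = (170 - 1*(-85)) - (-4)*(-2*I/3) = (170 + 85) - 8*I/3 = 255 - 8*I/3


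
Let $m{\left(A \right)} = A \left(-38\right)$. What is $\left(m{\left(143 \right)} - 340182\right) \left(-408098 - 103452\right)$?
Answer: $176799864800$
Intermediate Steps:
$m{\left(A \right)} = - 38 A$
$\left(m{\left(143 \right)} - 340182\right) \left(-408098 - 103452\right) = \left(\left(-38\right) 143 - 340182\right) \left(-408098 - 103452\right) = \left(-5434 - 340182\right) \left(-511550\right) = \left(-345616\right) \left(-511550\right) = 176799864800$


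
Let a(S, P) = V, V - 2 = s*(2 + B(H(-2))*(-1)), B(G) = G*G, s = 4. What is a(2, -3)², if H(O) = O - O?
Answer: 100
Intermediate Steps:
H(O) = 0
B(G) = G²
V = 10 (V = 2 + 4*(2 + 0²*(-1)) = 2 + 4*(2 + 0*(-1)) = 2 + 4*(2 + 0) = 2 + 4*2 = 2 + 8 = 10)
a(S, P) = 10
a(2, -3)² = 10² = 100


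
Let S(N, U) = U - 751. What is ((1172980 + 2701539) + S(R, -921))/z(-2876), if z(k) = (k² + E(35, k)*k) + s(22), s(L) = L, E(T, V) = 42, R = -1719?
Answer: 3872847/8150606 ≈ 0.47516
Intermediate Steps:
S(N, U) = -751 + U
z(k) = 22 + k² + 42*k (z(k) = (k² + 42*k) + 22 = 22 + k² + 42*k)
((1172980 + 2701539) + S(R, -921))/z(-2876) = ((1172980 + 2701539) + (-751 - 921))/(22 + (-2876)² + 42*(-2876)) = (3874519 - 1672)/(22 + 8271376 - 120792) = 3872847/8150606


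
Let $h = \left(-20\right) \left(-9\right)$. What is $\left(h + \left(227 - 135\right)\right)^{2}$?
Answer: $73984$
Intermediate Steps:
$h = 180$
$\left(h + \left(227 - 135\right)\right)^{2} = \left(180 + \left(227 - 135\right)\right)^{2} = \left(180 + 92\right)^{2} = 272^{2} = 73984$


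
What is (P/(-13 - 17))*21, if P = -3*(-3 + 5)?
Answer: 21/5 ≈ 4.2000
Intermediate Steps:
P = -6 (P = -3*2 = -6)
(P/(-13 - 17))*21 = -6/(-13 - 17)*21 = -6/(-30)*21 = -6*(-1/30)*21 = (⅕)*21 = 21/5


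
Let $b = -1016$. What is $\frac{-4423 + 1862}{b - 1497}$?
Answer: $\frac{2561}{2513} \approx 1.0191$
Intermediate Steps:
$\frac{-4423 + 1862}{b - 1497} = \frac{-4423 + 1862}{-1016 - 1497} = - \frac{2561}{-2513} = \left(-2561\right) \left(- \frac{1}{2513}\right) = \frac{2561}{2513}$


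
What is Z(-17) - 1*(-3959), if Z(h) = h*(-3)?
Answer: 4010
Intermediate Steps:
Z(h) = -3*h
Z(-17) - 1*(-3959) = -3*(-17) - 1*(-3959) = 51 + 3959 = 4010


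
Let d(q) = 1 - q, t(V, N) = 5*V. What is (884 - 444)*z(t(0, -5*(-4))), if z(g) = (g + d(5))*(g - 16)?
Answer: 28160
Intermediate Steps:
z(g) = (-16 + g)*(-4 + g) (z(g) = (g + (1 - 1*5))*(g - 16) = (g + (1 - 5))*(-16 + g) = (g - 4)*(-16 + g) = (-4 + g)*(-16 + g) = (-16 + g)*(-4 + g))
(884 - 444)*z(t(0, -5*(-4))) = (884 - 444)*(64 + (5*0)**2 - 100*0) = 440*(64 + 0**2 - 20*0) = 440*(64 + 0 + 0) = 440*64 = 28160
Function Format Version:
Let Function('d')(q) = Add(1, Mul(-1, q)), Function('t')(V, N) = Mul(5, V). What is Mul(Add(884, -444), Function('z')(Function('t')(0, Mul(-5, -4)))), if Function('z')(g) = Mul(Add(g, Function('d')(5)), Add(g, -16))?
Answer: 28160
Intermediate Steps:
Function('z')(g) = Mul(Add(-16, g), Add(-4, g)) (Function('z')(g) = Mul(Add(g, Add(1, Mul(-1, 5))), Add(g, -16)) = Mul(Add(g, Add(1, -5)), Add(-16, g)) = Mul(Add(g, -4), Add(-16, g)) = Mul(Add(-4, g), Add(-16, g)) = Mul(Add(-16, g), Add(-4, g)))
Mul(Add(884, -444), Function('z')(Function('t')(0, Mul(-5, -4)))) = Mul(Add(884, -444), Add(64, Pow(Mul(5, 0), 2), Mul(-20, Mul(5, 0)))) = Mul(440, Add(64, Pow(0, 2), Mul(-20, 0))) = Mul(440, Add(64, 0, 0)) = Mul(440, 64) = 28160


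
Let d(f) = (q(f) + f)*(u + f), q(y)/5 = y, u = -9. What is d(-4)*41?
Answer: 12792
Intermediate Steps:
q(y) = 5*y
d(f) = 6*f*(-9 + f) (d(f) = (5*f + f)*(-9 + f) = (6*f)*(-9 + f) = 6*f*(-9 + f))
d(-4)*41 = (6*(-4)*(-9 - 4))*41 = (6*(-4)*(-13))*41 = 312*41 = 12792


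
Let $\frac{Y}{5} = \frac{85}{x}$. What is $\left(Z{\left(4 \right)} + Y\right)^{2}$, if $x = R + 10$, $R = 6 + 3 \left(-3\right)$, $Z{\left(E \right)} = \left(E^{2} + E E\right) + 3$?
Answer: $\frac{448900}{49} \approx 9161.2$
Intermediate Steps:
$Z{\left(E \right)} = 3 + 2 E^{2}$ ($Z{\left(E \right)} = \left(E^{2} + E^{2}\right) + 3 = 2 E^{2} + 3 = 3 + 2 E^{2}$)
$R = -3$ ($R = 6 - 9 = -3$)
$x = 7$ ($x = -3 + 10 = 7$)
$Y = \frac{425}{7}$ ($Y = 5 \cdot \frac{85}{7} = \frac{425}{7} \approx 60.714$)
$\left(Z{\left(4 \right)} + Y\right)^{2} = \left(\left(3 + 2 \cdot 4^{2}\right) + \frac{425}{7}\right)^{2} = \left(\left(3 + 2 \cdot 16\right) + \frac{425}{7}\right)^{2} = \left(\left(3 + 32\right) + \frac{425}{7}\right)^{2} = \left(35 + \frac{425}{7}\right)^{2} = \left(\frac{670}{7}\right)^{2} = \frac{448900}{49}$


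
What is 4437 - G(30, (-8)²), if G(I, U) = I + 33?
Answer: 4374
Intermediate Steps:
G(I, U) = 33 + I
4437 - G(30, (-8)²) = 4437 - (33 + 30) = 4437 - 1*63 = 4437 - 63 = 4374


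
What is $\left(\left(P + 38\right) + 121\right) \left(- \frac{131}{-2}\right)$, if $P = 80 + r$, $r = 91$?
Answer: $21615$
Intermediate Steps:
$P = 171$ ($P = 80 + 91 = 171$)
$\left(\left(P + 38\right) + 121\right) \left(- \frac{131}{-2}\right) = \left(\left(171 + 38\right) + 121\right) \left(- \frac{131}{-2}\right) = \left(209 + 121\right) \left(\left(-131\right) \left(- \frac{1}{2}\right)\right) = 330 \cdot \frac{131}{2} = 21615$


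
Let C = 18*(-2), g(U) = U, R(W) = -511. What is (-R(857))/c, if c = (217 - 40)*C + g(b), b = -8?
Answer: -511/6380 ≈ -0.080094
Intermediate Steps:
C = -36
c = -6380 (c = (217 - 40)*(-36) - 8 = 177*(-36) - 8 = -6372 - 8 = -6380)
(-R(857))/c = -1*(-511)/(-6380) = 511*(-1/6380) = -511/6380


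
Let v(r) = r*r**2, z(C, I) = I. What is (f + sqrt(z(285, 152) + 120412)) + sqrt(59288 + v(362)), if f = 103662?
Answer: 103662 + 6*sqrt(3349) + 128*sqrt(2899) ≈ 1.1090e+5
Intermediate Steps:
v(r) = r**3
(f + sqrt(z(285, 152) + 120412)) + sqrt(59288 + v(362)) = (103662 + sqrt(152 + 120412)) + sqrt(59288 + 362**3) = (103662 + sqrt(120564)) + sqrt(59288 + 47437928) = (103662 + 6*sqrt(3349)) + sqrt(47497216) = (103662 + 6*sqrt(3349)) + 128*sqrt(2899) = 103662 + 6*sqrt(3349) + 128*sqrt(2899)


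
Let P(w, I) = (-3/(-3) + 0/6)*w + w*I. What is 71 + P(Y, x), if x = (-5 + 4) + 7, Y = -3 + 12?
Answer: 134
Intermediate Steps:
Y = 9
x = 6 (x = -1 + 7 = 6)
P(w, I) = w + I*w (P(w, I) = (-3*(-1/3) + 0*(1/6))*w + I*w = (1 + 0)*w + I*w = 1*w + I*w = w + I*w)
71 + P(Y, x) = 71 + 9*(1 + 6) = 71 + 9*7 = 71 + 63 = 134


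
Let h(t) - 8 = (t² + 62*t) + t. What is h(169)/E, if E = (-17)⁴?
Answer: 39216/83521 ≈ 0.46953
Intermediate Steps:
E = 83521
h(t) = 8 + t² + 63*t (h(t) = 8 + ((t² + 62*t) + t) = 8 + (t² + 63*t) = 8 + t² + 63*t)
h(169)/E = (8 + 169² + 63*169)/83521 = (8 + 28561 + 10647)*(1/83521) = 39216*(1/83521) = 39216/83521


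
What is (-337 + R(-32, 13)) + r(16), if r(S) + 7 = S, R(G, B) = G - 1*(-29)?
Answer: -331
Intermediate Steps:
R(G, B) = 29 + G (R(G, B) = G + 29 = 29 + G)
r(S) = -7 + S
(-337 + R(-32, 13)) + r(16) = (-337 + (29 - 32)) + (-7 + 16) = (-337 - 3) + 9 = -340 + 9 = -331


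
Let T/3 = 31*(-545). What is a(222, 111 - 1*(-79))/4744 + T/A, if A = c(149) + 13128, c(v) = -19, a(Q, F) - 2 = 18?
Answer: -60046865/15547274 ≈ -3.8622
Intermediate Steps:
a(Q, F) = 20 (a(Q, F) = 2 + 18 = 20)
A = 13109 (A = -19 + 13128 = 13109)
T = -50685 (T = 3*(31*(-545)) = 3*(-16895) = -50685)
a(222, 111 - 1*(-79))/4744 + T/A = 20/4744 - 50685/13109 = 20*(1/4744) - 50685*1/13109 = 5/1186 - 50685/13109 = -60046865/15547274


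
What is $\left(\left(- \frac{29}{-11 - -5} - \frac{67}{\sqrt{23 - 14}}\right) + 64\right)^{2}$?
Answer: $\frac{8649}{4} \approx 2162.3$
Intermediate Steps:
$\left(\left(- \frac{29}{-11 - -5} - \frac{67}{\sqrt{23 - 14}}\right) + 64\right)^{2} = \left(\left(- \frac{29}{-11 + 5} - \frac{67}{\sqrt{9}}\right) + 64\right)^{2} = \left(\left(- \frac{29}{-6} - \frac{67}{3}\right) + 64\right)^{2} = \left(\left(\left(-29\right) \left(- \frac{1}{6}\right) - \frac{67}{3}\right) + 64\right)^{2} = \left(\left(\frac{29}{6} - \frac{67}{3}\right) + 64\right)^{2} = \left(- \frac{35}{2} + 64\right)^{2} = \left(\frac{93}{2}\right)^{2} = \frac{8649}{4}$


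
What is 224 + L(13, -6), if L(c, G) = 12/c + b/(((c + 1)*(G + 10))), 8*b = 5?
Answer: 1310017/5824 ≈ 224.93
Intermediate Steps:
b = 5/8 (b = (⅛)*5 = 5/8 ≈ 0.62500)
L(c, G) = 12/c + 5/(8*(1 + c)*(10 + G)) (L(c, G) = 12/c + 5/(8*(((c + 1)*(G + 10)))) = 12/c + 5/(8*(((1 + c)*(10 + G)))) = 12/c + 5*(1/((1 + c)*(10 + G)))/8 = 12/c + 5/(8*(1 + c)*(10 + G)))
224 + L(13, -6) = 224 + (⅛)*(960 + 96*(-6) + 965*13 + 96*(-6)*13)/(13*(10 - 6 + 10*13 - 6*13)) = 224 + (⅛)*(1/13)*(960 - 576 + 12545 - 7488)/(10 - 6 + 130 - 78) = 224 + (⅛)*(1/13)*5441/56 = 224 + (⅛)*(1/13)*(1/56)*5441 = 224 + 5441/5824 = 1310017/5824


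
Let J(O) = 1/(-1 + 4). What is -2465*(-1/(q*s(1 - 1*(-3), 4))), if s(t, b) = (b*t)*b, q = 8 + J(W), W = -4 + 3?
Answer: 1479/320 ≈ 4.6219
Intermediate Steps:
W = -1
J(O) = ⅓ (J(O) = 1/3 = ⅓)
q = 25/3 (q = 8 + ⅓ = 25/3 ≈ 8.3333)
s(t, b) = t*b²
-2465*(-1/(q*s(1 - 1*(-3), 4))) = -2465*(-3/(400*(1 - 1*(-3)))) = -2465*(-3/(400*(1 + 3))) = -2465/(((4*16)*(25/3))*(-1)) = -2465/((64*(25/3))*(-1)) = -2465/((1600/3)*(-1)) = -2465/(-1600/3) = -2465*(-3/1600) = 1479/320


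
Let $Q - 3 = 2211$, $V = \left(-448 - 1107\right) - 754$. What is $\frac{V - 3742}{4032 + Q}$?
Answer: $- \frac{2017}{2082} \approx -0.96878$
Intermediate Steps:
$V = -2309$ ($V = -1555 - 754 = -2309$)
$Q = 2214$ ($Q = 3 + 2211 = 2214$)
$\frac{V - 3742}{4032 + Q} = \frac{-2309 - 3742}{4032 + 2214} = \frac{-2309 - 3742}{6246} = \left(-6051\right) \frac{1}{6246} = - \frac{2017}{2082}$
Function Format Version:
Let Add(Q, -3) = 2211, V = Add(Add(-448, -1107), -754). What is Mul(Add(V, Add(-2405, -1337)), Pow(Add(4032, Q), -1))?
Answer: Rational(-2017, 2082) ≈ -0.96878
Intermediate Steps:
V = -2309 (V = Add(-1555, -754) = -2309)
Q = 2214 (Q = Add(3, 2211) = 2214)
Mul(Add(V, Add(-2405, -1337)), Pow(Add(4032, Q), -1)) = Mul(Add(-2309, Add(-2405, -1337)), Pow(Add(4032, 2214), -1)) = Mul(Add(-2309, -3742), Pow(6246, -1)) = Mul(-6051, Rational(1, 6246)) = Rational(-2017, 2082)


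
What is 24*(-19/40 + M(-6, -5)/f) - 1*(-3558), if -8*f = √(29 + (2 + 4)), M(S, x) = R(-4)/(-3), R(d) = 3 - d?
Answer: 17733/5 + 64*√35/5 ≈ 3622.3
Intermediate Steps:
M(S, x) = -7/3 (M(S, x) = (3 - 1*(-4))/(-3) = (3 + 4)*(-⅓) = 7*(-⅓) = -7/3)
f = -√35/8 (f = -√(29 + (2 + 4))/8 = -√(29 + 6)/8 = -√35/8 ≈ -0.73951)
24*(-19/40 + M(-6, -5)/f) - 1*(-3558) = 24*(-19/40 - 7*(-8*√35/35)/3) - 1*(-3558) = 24*(-19*1/40 - (-8)*√35/15) + 3558 = 24*(-19/40 + 8*√35/15) + 3558 = (-57/5 + 64*√35/5) + 3558 = 17733/5 + 64*√35/5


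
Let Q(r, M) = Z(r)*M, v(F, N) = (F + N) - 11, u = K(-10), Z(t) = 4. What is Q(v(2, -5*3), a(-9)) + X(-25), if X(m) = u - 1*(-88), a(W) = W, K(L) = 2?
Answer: 54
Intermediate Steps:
u = 2
v(F, N) = -11 + F + N
Q(r, M) = 4*M
X(m) = 90 (X(m) = 2 - 1*(-88) = 2 + 88 = 90)
Q(v(2, -5*3), a(-9)) + X(-25) = 4*(-9) + 90 = -36 + 90 = 54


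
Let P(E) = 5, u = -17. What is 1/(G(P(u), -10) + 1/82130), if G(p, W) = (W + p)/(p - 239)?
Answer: 4804605/102721 ≈ 46.773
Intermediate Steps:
G(p, W) = (W + p)/(-239 + p)
1/(G(P(u), -10) + 1/82130) = 1/((-10 + 5)/(-239 + 5) + 1/82130) = 1/(-5/(-234) + 1/82130) = 1/(-1/234*(-5) + 1/82130) = 1/(5/234 + 1/82130) = 1/(102721/4804605) = 4804605/102721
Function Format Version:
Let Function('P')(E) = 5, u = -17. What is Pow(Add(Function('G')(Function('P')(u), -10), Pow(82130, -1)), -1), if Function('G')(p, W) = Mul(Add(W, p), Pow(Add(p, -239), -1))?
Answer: Rational(4804605, 102721) ≈ 46.773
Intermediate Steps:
Function('G')(p, W) = Mul(Pow(Add(-239, p), -1), Add(W, p)) (Function('G')(p, W) = Mul(Add(W, p), Pow(Add(-239, p), -1)) = Mul(Pow(Add(-239, p), -1), Add(W, p)))
Pow(Add(Function('G')(Function('P')(u), -10), Pow(82130, -1)), -1) = Pow(Add(Mul(Pow(Add(-239, 5), -1), Add(-10, 5)), Pow(82130, -1)), -1) = Pow(Add(Mul(Pow(-234, -1), -5), Rational(1, 82130)), -1) = Pow(Add(Mul(Rational(-1, 234), -5), Rational(1, 82130)), -1) = Pow(Add(Rational(5, 234), Rational(1, 82130)), -1) = Pow(Rational(102721, 4804605), -1) = Rational(4804605, 102721)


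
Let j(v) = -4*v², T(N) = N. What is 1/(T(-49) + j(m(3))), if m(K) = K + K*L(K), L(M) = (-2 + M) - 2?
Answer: -1/49 ≈ -0.020408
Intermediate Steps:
L(M) = -4 + M
m(K) = K + K*(-4 + K)
1/(T(-49) + j(m(3))) = 1/(-49 - 4*9*(-3 + 3)²) = 1/(-49 - 4*(3*0)²) = 1/(-49 - 4*0²) = 1/(-49 - 4*0) = 1/(-49 + 0) = 1/(-49) = -1/49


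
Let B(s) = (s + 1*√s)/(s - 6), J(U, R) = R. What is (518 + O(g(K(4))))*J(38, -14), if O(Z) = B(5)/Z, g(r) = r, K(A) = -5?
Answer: -7266 - 14*√5/5 ≈ -7272.3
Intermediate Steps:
B(s) = (s + √s)/(-6 + s)
O(Z) = (-5 - √5)/Z (O(Z) = ((5 + √5)/(-6 + 5))/Z = ((5 + √5)/(-1))/Z = (-(5 + √5))/Z = (-5 - √5)/Z)
(518 + O(g(K(4))))*J(38, -14) = (518 + (-5 - √5)/(-5))*(-14) = (518 - (-5 - √5)/5)*(-14) = (518 + (1 + √5/5))*(-14) = (519 + √5/5)*(-14) = -7266 - 14*√5/5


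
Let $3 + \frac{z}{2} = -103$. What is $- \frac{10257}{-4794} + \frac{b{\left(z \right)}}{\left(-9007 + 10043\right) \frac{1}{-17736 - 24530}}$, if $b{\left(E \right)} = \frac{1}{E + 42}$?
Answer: $\frac{1406923}{591260} \approx 2.3795$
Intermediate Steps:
$z = -212$ ($z = -6 + 2 \left(-103\right) = -6 - 206 = -212$)
$b{\left(E \right)} = \frac{1}{42 + E}$
$- \frac{10257}{-4794} + \frac{b{\left(z \right)}}{\left(-9007 + 10043\right) \frac{1}{-17736 - 24530}} = - \frac{10257}{-4794} + \frac{1}{\left(42 - 212\right) \frac{-9007 + 10043}{-17736 - 24530}} = \left(-10257\right) \left(- \frac{1}{4794}\right) + \frac{1}{\left(-170\right) \frac{1036}{-42266}} = \frac{3419}{1598} - \frac{1}{170 \cdot 1036 \left(- \frac{1}{42266}\right)} = \frac{3419}{1598} - \frac{1}{170 \left(- \frac{74}{3019}\right)} = \frac{3419}{1598} - - \frac{3019}{12580} = \frac{3419}{1598} + \frac{3019}{12580} = \frac{1406923}{591260}$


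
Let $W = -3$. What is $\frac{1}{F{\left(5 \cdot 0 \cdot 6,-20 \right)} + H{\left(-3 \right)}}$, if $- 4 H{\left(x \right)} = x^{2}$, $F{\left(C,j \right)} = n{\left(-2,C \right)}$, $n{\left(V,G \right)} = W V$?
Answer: $\frac{4}{15} \approx 0.26667$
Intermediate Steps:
$n{\left(V,G \right)} = - 3 V$
$F{\left(C,j \right)} = 6$ ($F{\left(C,j \right)} = \left(-3\right) \left(-2\right) = 6$)
$H{\left(x \right)} = - \frac{x^{2}}{4}$
$\frac{1}{F{\left(5 \cdot 0 \cdot 6,-20 \right)} + H{\left(-3 \right)}} = \frac{1}{6 - \frac{\left(-3\right)^{2}}{4}} = \frac{1}{6 - \frac{9}{4}} = \frac{1}{\frac{15}{4}} = \frac{4}{15}$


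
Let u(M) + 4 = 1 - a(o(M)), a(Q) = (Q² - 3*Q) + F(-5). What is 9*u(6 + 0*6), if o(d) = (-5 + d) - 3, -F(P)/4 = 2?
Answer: -45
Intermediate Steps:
F(P) = -8 (F(P) = -4*2 = -8)
o(d) = -8 + d
a(Q) = -8 + Q² - 3*Q (a(Q) = (Q² - 3*Q) - 8 = -8 + Q² - 3*Q)
u(M) = -19 - (-8 + M)² + 3*M (u(M) = -4 + (1 - (-8 + (-8 + M)² - 3*(-8 + M))) = -4 + (1 - (-8 + (-8 + M)² + (24 - 3*M))) = -4 + (1 - (16 + (-8 + M)² - 3*M)) = -4 + (1 + (-16 - (-8 + M)² + 3*M)) = -4 + (-15 - (-8 + M)² + 3*M) = -19 - (-8 + M)² + 3*M)
9*u(6 + 0*6) = 9*(-83 - (6 + 0*6)² + 19*(6 + 0*6)) = 9*(-83 - (6 + 0)² + 19*(6 + 0)) = 9*(-83 - 1*6² + 19*6) = 9*(-83 - 1*36 + 114) = 9*(-83 - 36 + 114) = 9*(-5) = -45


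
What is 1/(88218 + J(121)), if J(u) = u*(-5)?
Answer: 1/87613 ≈ 1.1414e-5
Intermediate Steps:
J(u) = -5*u
1/(88218 + J(121)) = 1/(88218 - 5*121) = 1/(88218 - 605) = 1/87613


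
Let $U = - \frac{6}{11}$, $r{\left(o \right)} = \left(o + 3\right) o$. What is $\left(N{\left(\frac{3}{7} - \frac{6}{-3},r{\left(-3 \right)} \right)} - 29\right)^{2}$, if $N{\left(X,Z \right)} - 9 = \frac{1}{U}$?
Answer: $\frac{17161}{36} \approx 476.69$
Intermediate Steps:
$r{\left(o \right)} = o \left(3 + o\right)$ ($r{\left(o \right)} = \left(3 + o\right) o = o \left(3 + o\right)$)
$U = - \frac{6}{11}$ ($U = \left(-6\right) \frac{1}{11} = - \frac{6}{11} \approx -0.54545$)
$N{\left(X,Z \right)} = \frac{43}{6}$ ($N{\left(X,Z \right)} = 9 + \frac{1}{- \frac{6}{11}} = 9 - \frac{11}{6} = \frac{43}{6}$)
$\left(N{\left(\frac{3}{7} - \frac{6}{-3},r{\left(-3 \right)} \right)} - 29\right)^{2} = \left(\frac{43}{6} - 29\right)^{2} = \left(- \frac{131}{6}\right)^{2} = \frac{17161}{36}$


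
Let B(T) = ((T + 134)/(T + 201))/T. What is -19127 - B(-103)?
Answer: -193067907/10094 ≈ -19127.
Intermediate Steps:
B(T) = (134 + T)/(T*(201 + T)) (B(T) = ((134 + T)/(201 + T))/T = (134 + T)/(T*(201 + T)))
-19127 - B(-103) = -19127 - (134 - 103)/((-103)*(201 - 103)) = -19127 - (-1)*31/(103*98) = -19127 - 1*(-31/10094) = -19127 + 31/10094 = -193067907/10094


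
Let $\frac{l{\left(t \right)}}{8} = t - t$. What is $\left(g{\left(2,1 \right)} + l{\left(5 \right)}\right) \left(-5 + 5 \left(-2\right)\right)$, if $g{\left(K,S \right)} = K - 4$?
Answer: $30$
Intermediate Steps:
$g{\left(K,S \right)} = -4 + K$
$l{\left(t \right)} = 0$ ($l{\left(t \right)} = 8 \left(t - t\right) = 8 \cdot 0 = 0$)
$\left(g{\left(2,1 \right)} + l{\left(5 \right)}\right) \left(-5 + 5 \left(-2\right)\right) = \left(\left(-4 + 2\right) + 0\right) \left(-5 + 5 \left(-2\right)\right) = \left(-2 + 0\right) \left(-5 - 10\right) = \left(-2\right) \left(-15\right) = 30$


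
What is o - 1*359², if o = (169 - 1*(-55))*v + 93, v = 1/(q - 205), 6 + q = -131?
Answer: -22022860/171 ≈ -1.2879e+5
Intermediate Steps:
q = -137 (q = -6 - 131 = -137)
v = -1/342 (v = 1/(-137 - 205) = 1/(-342) = -1/342 ≈ -0.0029240)
o = 15791/171 (o = (169 - 1*(-55))*(-1/342) + 93 = (169 + 55)*(-1/342) + 93 = 224*(-1/342) + 93 = -112/171 + 93 = 15791/171 ≈ 92.345)
o - 1*359² = 15791/171 - 1*359² = 15791/171 - 1*128881 = 15791/171 - 128881 = -22022860/171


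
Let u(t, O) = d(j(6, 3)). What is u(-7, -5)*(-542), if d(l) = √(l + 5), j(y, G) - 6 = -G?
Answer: -1084*√2 ≈ -1533.0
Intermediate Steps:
j(y, G) = 6 - G
d(l) = √(5 + l)
u(t, O) = 2*√2 (u(t, O) = √(5 + (6 - 1*3)) = √(5 + (6 - 3)) = √(5 + 3) = √8 = 2*√2)
u(-7, -5)*(-542) = (2*√2)*(-542) = -1084*√2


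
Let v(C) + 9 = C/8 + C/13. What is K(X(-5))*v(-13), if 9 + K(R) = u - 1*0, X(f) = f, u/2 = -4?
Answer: 1581/8 ≈ 197.63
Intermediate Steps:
u = -8 (u = 2*(-4) = -8)
K(R) = -17 (K(R) = -9 + (-8 - 1*0) = -9 + (-8 + 0) = -9 - 8 = -17)
v(C) = -9 + 21*C/104 (v(C) = -9 + (C/8 + C/13) = -9 + 21*C/104)
K(X(-5))*v(-13) = -17*(-9 + (21/104)*(-13)) = -17*(-9 - 21/8) = -17*(-93/8) = 1581/8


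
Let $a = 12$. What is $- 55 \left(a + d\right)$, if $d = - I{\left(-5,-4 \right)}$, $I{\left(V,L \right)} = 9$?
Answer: $-165$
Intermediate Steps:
$d = -9$ ($d = \left(-1\right) 9 = -9$)
$- 55 \left(a + d\right) = - 55 \left(12 - 9\right) = \left(-55\right) 3 = -165$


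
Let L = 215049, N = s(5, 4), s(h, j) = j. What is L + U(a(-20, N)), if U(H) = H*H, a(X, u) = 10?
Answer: 215149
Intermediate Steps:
N = 4
U(H) = H²
L + U(a(-20, N)) = 215049 + 10² = 215049 + 100 = 215149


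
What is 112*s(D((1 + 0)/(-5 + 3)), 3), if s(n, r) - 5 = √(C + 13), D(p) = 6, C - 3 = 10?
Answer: 560 + 112*√26 ≈ 1131.1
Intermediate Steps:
C = 13 (C = 3 + 10 = 13)
s(n, r) = 5 + √26 (s(n, r) = 5 + √(13 + 13) = 5 + √26)
112*s(D((1 + 0)/(-5 + 3)), 3) = 112*(5 + √26) = 560 + 112*√26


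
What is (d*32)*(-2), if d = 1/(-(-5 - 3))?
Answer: -8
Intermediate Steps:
d = ⅛ (d = 1/(-1*(-8)) = 1/8 = ⅛ ≈ 0.12500)
(d*32)*(-2) = ((⅛)*32)*(-2) = 4*(-2) = -8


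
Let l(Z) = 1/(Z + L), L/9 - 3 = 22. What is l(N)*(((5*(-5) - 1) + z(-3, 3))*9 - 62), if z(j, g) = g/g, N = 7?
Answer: -287/232 ≈ -1.2371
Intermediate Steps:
L = 225 (L = 27 + 9*22 = 27 + 198 = 225)
z(j, g) = 1
l(Z) = 1/(225 + Z) (l(Z) = 1/(Z + 225) = 1/(225 + Z))
l(N)*(((5*(-5) - 1) + z(-3, 3))*9 - 62) = (((5*(-5) - 1) + 1)*9 - 62)/(225 + 7) = (((-25 - 1) + 1)*9 - 62)/232 = ((-26 + 1)*9 - 62)/232 = (-25*9 - 62)/232 = (-225 - 62)/232 = (1/232)*(-287) = -287/232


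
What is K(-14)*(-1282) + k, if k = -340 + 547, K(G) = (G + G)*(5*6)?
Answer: 1077087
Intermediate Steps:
K(G) = 60*G (K(G) = (2*G)*30 = 60*G)
k = 207
K(-14)*(-1282) + k = (60*(-14))*(-1282) + 207 = -840*(-1282) + 207 = 1076880 + 207 = 1077087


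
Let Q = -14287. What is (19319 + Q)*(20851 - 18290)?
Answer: 12886952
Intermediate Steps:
(19319 + Q)*(20851 - 18290) = (19319 - 14287)*(20851 - 18290) = 5032*2561 = 12886952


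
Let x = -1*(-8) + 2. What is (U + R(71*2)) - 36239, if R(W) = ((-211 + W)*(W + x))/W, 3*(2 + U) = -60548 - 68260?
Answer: -5626811/71 ≈ -79251.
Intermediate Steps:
x = 10 (x = 8 + 2 = 10)
U = -42938 (U = -2 + (-60548 - 68260)/3 = -2 + (⅓)*(-128808) = -2 - 42936 = -42938)
R(W) = (-211 + W)*(10 + W)/W (R(W) = ((-211 + W)*(W + 10))/W = ((-211 + W)*(10 + W))/W = (-211 + W)*(10 + W)/W)
(U + R(71*2)) - 36239 = (-42938 + (-201 + 71*2 - 2110/(71*2))) - 36239 = (-42938 + (-201 + 142 - 2110/142)) - 36239 = (-42938 + (-201 + 142 - 2110*1/142)) - 36239 = (-42938 + (-201 + 142 - 1055/71)) - 36239 = (-42938 - 5244/71) - 36239 = -3053842/71 - 36239 = -5626811/71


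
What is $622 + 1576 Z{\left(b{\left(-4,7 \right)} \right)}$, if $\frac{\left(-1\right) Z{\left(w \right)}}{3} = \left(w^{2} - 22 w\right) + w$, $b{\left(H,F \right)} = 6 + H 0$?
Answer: $426142$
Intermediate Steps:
$b{\left(H,F \right)} = 6$ ($b{\left(H,F \right)} = 6 + 0 = 6$)
$Z{\left(w \right)} = - 3 w^{2} + 63 w$ ($Z{\left(w \right)} = - 3 \left(\left(w^{2} - 22 w\right) + w\right) = - 3 \left(w^{2} - 21 w\right) = - 3 w^{2} + 63 w$)
$622 + 1576 Z{\left(b{\left(-4,7 \right)} \right)} = 622 + 1576 \cdot 3 \cdot 6 \left(21 - 6\right) = 622 + 1576 \cdot 3 \cdot 6 \cdot 15 = 622 + 1576 \cdot 270 = 622 + 425520 = 426142$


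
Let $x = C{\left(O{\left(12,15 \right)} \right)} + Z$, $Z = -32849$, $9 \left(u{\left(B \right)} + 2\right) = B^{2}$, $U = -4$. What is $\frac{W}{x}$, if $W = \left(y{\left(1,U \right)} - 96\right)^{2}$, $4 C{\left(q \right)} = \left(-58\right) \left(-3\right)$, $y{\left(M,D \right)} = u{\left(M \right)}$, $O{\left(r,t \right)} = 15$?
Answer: $- \frac{1552322}{5314491} \approx -0.29209$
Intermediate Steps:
$u{\left(B \right)} = -2 + \frac{B^{2}}{9}$
$y{\left(M,D \right)} = -2 + \frac{M^{2}}{9}$
$C{\left(q \right)} = \frac{87}{2}$ ($C{\left(q \right)} = \frac{\left(-58\right) \left(-3\right)}{4} = \frac{1}{4} \cdot 174 = \frac{87}{2}$)
$W = \frac{776161}{81}$ ($W = \left(\left(-2 + \frac{1^{2}}{9}\right) - 96\right)^{2} = \left(\left(-2 + \frac{1}{9} \cdot 1\right) - 96\right)^{2} = \left(\left(-2 + \frac{1}{9}\right) - 96\right)^{2} = \left(- \frac{17}{9} - 96\right)^{2} = \left(- \frac{881}{9}\right)^{2} = \frac{776161}{81} \approx 9582.2$)
$x = - \frac{65611}{2}$ ($x = \frac{87}{2} - 32849 = - \frac{65611}{2} \approx -32806.0$)
$\frac{W}{x} = \frac{776161}{81 \left(- \frac{65611}{2}\right)} = \frac{776161}{81} \left(- \frac{2}{65611}\right) = - \frac{1552322}{5314491}$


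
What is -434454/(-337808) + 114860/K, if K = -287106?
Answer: 21483430811/24246675912 ≈ 0.88604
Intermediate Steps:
-434454/(-337808) + 114860/K = -434454/(-337808) + 114860/(-287106) = -434454*(-1/337808) + 114860*(-1/287106) = 217227/168904 - 57430/143553 = 21483430811/24246675912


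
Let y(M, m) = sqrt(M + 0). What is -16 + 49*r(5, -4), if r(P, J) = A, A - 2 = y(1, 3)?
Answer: 131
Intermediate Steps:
y(M, m) = sqrt(M)
A = 3 (A = 2 + sqrt(1) = 2 + 1 = 3)
r(P, J) = 3
-16 + 49*r(5, -4) = -16 + 49*3 = -16 + 147 = 131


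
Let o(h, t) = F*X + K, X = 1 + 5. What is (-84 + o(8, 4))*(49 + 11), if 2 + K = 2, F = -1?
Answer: -5400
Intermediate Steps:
K = 0 (K = -2 + 2 = 0)
X = 6
o(h, t) = -6 (o(h, t) = -1*6 + 0 = -6 + 0 = -6)
(-84 + o(8, 4))*(49 + 11) = (-84 - 6)*(49 + 11) = -90*60 = -5400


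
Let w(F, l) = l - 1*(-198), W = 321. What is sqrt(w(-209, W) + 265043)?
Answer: sqrt(265562) ≈ 515.33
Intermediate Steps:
w(F, l) = 198 + l (w(F, l) = l + 198 = 198 + l)
sqrt(w(-209, W) + 265043) = sqrt((198 + 321) + 265043) = sqrt(519 + 265043) = sqrt(265562)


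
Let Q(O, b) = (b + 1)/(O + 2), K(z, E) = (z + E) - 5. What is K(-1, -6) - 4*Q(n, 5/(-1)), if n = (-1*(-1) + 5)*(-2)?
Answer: -68/5 ≈ -13.600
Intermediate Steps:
n = -12 (n = (1 + 5)*(-2) = 6*(-2) = -12)
K(z, E) = -5 + E + z (K(z, E) = (E + z) - 5 = -5 + E + z)
Q(O, b) = (1 + b)/(2 + O)
K(-1, -6) - 4*Q(n, 5/(-1)) = (-5 - 6 - 1) - 4*(1 + 5/(-1))/(2 - 12) = -12 - 4*(1 + 5*(-1))/(-10) = -12 - (-2)*(1 - 5)/5 = -12 - (-2)*(-4)/5 = -12 - 4*⅖ = -12 - 8/5 = -68/5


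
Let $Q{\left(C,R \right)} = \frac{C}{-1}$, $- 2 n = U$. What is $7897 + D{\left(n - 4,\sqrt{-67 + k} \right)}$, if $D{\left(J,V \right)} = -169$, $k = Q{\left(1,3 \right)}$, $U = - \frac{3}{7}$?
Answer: $7728$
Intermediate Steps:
$U = - \frac{3}{7}$ ($U = \left(-3\right) \frac{1}{7} = - \frac{3}{7} \approx -0.42857$)
$n = \frac{3}{14}$ ($n = \left(- \frac{1}{2}\right) \left(- \frac{3}{7}\right) = \frac{3}{14} \approx 0.21429$)
$Q{\left(C,R \right)} = - C$ ($Q{\left(C,R \right)} = C \left(-1\right) = - C$)
$k = -1$ ($k = \left(-1\right) 1 = -1$)
$7897 + D{\left(n - 4,\sqrt{-67 + k} \right)} = 7897 - 169 = 7728$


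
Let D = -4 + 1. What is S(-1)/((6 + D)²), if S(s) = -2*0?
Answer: 0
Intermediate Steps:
D = -3
S(s) = 0
S(-1)/((6 + D)²) = 0/((6 - 3)²) = 0/(3²) = 0/9 = 0*(⅑) = 0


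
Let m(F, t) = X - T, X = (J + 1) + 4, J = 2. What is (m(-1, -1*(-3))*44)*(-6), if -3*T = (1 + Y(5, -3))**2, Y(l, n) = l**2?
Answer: -61336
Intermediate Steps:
T = -676/3 (T = -(1 + 5**2)**2/3 = -(1 + 25)**2/3 = -1/3*26**2 = -1/3*676 = -676/3 ≈ -225.33)
X = 7 (X = (2 + 1) + 4 = 3 + 4 = 7)
m(F, t) = 697/3 (m(F, t) = 7 - 1*(-676/3) = 7 + 676/3 = 697/3)
(m(-1, -1*(-3))*44)*(-6) = ((697/3)*44)*(-6) = (30668/3)*(-6) = -61336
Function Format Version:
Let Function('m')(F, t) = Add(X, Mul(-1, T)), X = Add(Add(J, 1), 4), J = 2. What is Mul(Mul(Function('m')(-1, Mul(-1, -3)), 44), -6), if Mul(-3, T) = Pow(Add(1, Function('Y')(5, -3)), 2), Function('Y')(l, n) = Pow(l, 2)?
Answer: -61336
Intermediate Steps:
T = Rational(-676, 3) (T = Mul(Rational(-1, 3), Pow(Add(1, Pow(5, 2)), 2)) = Mul(Rational(-1, 3), Pow(Add(1, 25), 2)) = Mul(Rational(-1, 3), Pow(26, 2)) = Mul(Rational(-1, 3), 676) = Rational(-676, 3) ≈ -225.33)
X = 7 (X = Add(Add(2, 1), 4) = Add(3, 4) = 7)
Function('m')(F, t) = Rational(697, 3) (Function('m')(F, t) = Add(7, Mul(-1, Rational(-676, 3))) = Add(7, Rational(676, 3)) = Rational(697, 3))
Mul(Mul(Function('m')(-1, Mul(-1, -3)), 44), -6) = Mul(Mul(Rational(697, 3), 44), -6) = Mul(Rational(30668, 3), -6) = -61336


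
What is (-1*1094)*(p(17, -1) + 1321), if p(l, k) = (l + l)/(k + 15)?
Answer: -10134816/7 ≈ -1.4478e+6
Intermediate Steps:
p(l, k) = 2*l/(15 + k) (p(l, k) = (2*l)/(15 + k) = 2*l/(15 + k))
(-1*1094)*(p(17, -1) + 1321) = (-1*1094)*(2*17/(15 - 1) + 1321) = -1094*(2*17/14 + 1321) = -1094*(2*17*(1/14) + 1321) = -1094*(17/7 + 1321) = -1094*9264/7 = -10134816/7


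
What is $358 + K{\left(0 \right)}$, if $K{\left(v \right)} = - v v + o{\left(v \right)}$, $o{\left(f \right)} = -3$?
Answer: $355$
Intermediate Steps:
$K{\left(v \right)} = -3 - v^{2}$ ($K{\left(v \right)} = - v v - 3 = - v^{2} - 3 = -3 - v^{2}$)
$358 + K{\left(0 \right)} = 358 - 3 = 355$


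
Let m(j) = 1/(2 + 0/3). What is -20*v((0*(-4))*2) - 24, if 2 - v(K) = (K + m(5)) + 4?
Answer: 26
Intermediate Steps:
m(j) = ½ (m(j) = 1/(2 + 0*(⅓)) = 1/(2 + 0) = 1/2 = ½)
v(K) = -5/2 - K (v(K) = 2 - ((K + ½) + 4) = 2 - ((½ + K) + 4) = 2 - (9/2 + K) = 2 + (-9/2 - K) = -5/2 - K)
-20*v((0*(-4))*2) - 24 = -20*(-5/2 - 0*(-4)*2) - 24 = -20*(-5/2 - 0*2) - 24 = -20*(-5/2 - 1*0) - 24 = -20*(-5/2 + 0) - 24 = -20*(-5/2) - 24 = 50 - 24 = 26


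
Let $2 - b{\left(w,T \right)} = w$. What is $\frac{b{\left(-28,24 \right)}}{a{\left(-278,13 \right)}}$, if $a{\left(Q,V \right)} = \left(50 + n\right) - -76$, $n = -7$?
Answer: $\frac{30}{119} \approx 0.2521$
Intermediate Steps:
$b{\left(w,T \right)} = 2 - w$
$a{\left(Q,V \right)} = 119$ ($a{\left(Q,V \right)} = \left(50 - 7\right) - -76 = 43 + 76 = 119$)
$\frac{b{\left(-28,24 \right)}}{a{\left(-278,13 \right)}} = \frac{2 - -28}{119} = \left(2 + 28\right) \frac{1}{119} = 30 \cdot \frac{1}{119} = \frac{30}{119}$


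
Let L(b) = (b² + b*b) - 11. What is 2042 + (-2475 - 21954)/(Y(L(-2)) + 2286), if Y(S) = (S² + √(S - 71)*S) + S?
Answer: 592918544/291885 - 8143*I*√74/583770 ≈ 2031.3 - 0.11999*I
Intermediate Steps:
L(b) = -11 + 2*b² (L(b) = (b² + b²) - 11 = 2*b² - 11 = -11 + 2*b²)
Y(S) = S + S² + S*√(-71 + S) (Y(S) = (S² + √(-71 + S)*S) + S = (S² + S*√(-71 + S)) + S = S + S² + S*√(-71 + S))
2042 + (-2475 - 21954)/(Y(L(-2)) + 2286) = 2042 + (-2475 - 21954)/((-11 + 2*(-2)²)*(1 + (-11 + 2*(-2)²) + √(-71 + (-11 + 2*(-2)²))) + 2286) = 2042 - 24429/((-11 + 2*4)*(1 + (-11 + 2*4) + √(-71 + (-11 + 2*4))) + 2286) = 2042 - 24429/((-11 + 8)*(1 + (-11 + 8) + √(-71 + (-11 + 8))) + 2286) = 2042 - 24429/(-3*(1 - 3 + √(-71 - 3)) + 2286) = 2042 - 24429/(-3*(1 - 3 + √(-74)) + 2286) = 2042 - 24429/(-3*(1 - 3 + I*√74) + 2286) = 2042 - 24429/(-3*(-2 + I*√74) + 2286) = 2042 - 24429/((6 - 3*I*√74) + 2286) = 2042 - 24429/(2292 - 3*I*√74)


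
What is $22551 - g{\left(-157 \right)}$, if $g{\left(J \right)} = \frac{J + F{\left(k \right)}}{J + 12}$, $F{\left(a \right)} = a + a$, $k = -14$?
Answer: $\frac{653942}{29} \approx 22550.0$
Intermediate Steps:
$F{\left(a \right)} = 2 a$
$g{\left(J \right)} = \frac{-28 + J}{12 + J}$ ($g{\left(J \right)} = \frac{J + 2 \left(-14\right)}{J + 12} = \frac{J - 28}{12 + J} = \frac{-28 + J}{12 + J}$)
$22551 - g{\left(-157 \right)} = 22551 - \frac{-28 - 157}{12 - 157} = 22551 - \frac{1}{-145} \left(-185\right) = 22551 - \left(- \frac{1}{145}\right) \left(-185\right) = 22551 - \frac{37}{29} = \frac{653942}{29}$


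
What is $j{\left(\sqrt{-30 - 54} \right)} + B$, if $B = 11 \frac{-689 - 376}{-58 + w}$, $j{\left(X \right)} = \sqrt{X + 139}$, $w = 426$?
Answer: $- \frac{11715}{368} + \sqrt{139 + 2 i \sqrt{21}} \approx -20.038 + 0.38848 i$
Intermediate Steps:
$j{\left(X \right)} = \sqrt{139 + X}$
$B = - \frac{11715}{368}$ ($B = 11 \frac{-689 - 376}{-58 + 426} = 11 \left(- \frac{1065}{368}\right) = - \frac{11715}{368} \approx -31.834$)
$j{\left(\sqrt{-30 - 54} \right)} + B = \sqrt{139 + \sqrt{-30 - 54}} - \frac{11715}{368} = \sqrt{139 + \sqrt{-84}} - \frac{11715}{368} = \sqrt{139 + 2 i \sqrt{21}} - \frac{11715}{368} = - \frac{11715}{368} + \sqrt{139 + 2 i \sqrt{21}}$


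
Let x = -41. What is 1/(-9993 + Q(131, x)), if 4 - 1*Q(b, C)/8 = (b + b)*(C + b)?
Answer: -1/198601 ≈ -5.0352e-6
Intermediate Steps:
Q(b, C) = 32 - 16*b*(C + b) (Q(b, C) = 32 - 8*(b + b)*(C + b) = 32 - 8*2*b*(C + b) = 32 - 16*b*(C + b))
1/(-9993 + Q(131, x)) = 1/(-9993 + (32 - 16*131² - 16*(-41)*131)) = 1/(-9993 + (32 - 16*17161 + 85936)) = 1/(-9993 + (32 - 274576 + 85936)) = 1/(-9993 - 188608) = 1/(-198601) = -1/198601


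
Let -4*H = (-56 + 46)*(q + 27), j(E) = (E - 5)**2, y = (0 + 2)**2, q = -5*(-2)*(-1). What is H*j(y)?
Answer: 85/2 ≈ 42.500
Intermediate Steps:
q = -10 (q = 10*(-1) = -10)
y = 4 (y = 2**2 = 4)
j(E) = (-5 + E)**2
H = 85/2 (H = -(-56 + 46)*(-10 + 27)/4 = -(-5)*17/2 = -1/4*(-170) = 85/2 ≈ 42.500)
H*j(y) = 85*(-5 + 4)**2/2 = (85/2)*(-1)**2 = (85/2)*1 = 85/2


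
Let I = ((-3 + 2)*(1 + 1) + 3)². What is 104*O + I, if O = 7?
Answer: 729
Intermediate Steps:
I = 1 (I = (-1*2 + 3)² = (-2 + 3)² = 1² = 1)
104*O + I = 104*7 + 1 = 728 + 1 = 729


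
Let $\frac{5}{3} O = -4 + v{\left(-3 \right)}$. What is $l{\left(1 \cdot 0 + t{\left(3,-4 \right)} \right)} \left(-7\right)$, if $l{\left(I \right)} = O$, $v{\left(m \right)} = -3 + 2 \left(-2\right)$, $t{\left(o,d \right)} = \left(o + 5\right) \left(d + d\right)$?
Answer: $\frac{231}{5} \approx 46.2$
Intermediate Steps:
$t{\left(o,d \right)} = 2 d \left(5 + o\right)$ ($t{\left(o,d \right)} = \left(5 + o\right) 2 d = 2 d \left(5 + o\right)$)
$v{\left(m \right)} = -7$ ($v{\left(m \right)} = -3 - 4 = -7$)
$O = - \frac{33}{5}$ ($O = \frac{3 \left(-4 - 7\right)}{5} = \frac{3}{5} \left(-11\right) = - \frac{33}{5} \approx -6.6$)
$l{\left(I \right)} = - \frac{33}{5}$
$l{\left(1 \cdot 0 + t{\left(3,-4 \right)} \right)} \left(-7\right) = \left(- \frac{33}{5}\right) \left(-7\right) = \frac{231}{5}$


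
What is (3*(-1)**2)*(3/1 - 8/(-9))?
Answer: 35/3 ≈ 11.667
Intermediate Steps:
(3*(-1)**2)*(3/1 - 8/(-9)) = (3*1)*(3*1 - 8*(-1/9)) = 3*(3 + 8/9) = 3*(35/9) = 35/3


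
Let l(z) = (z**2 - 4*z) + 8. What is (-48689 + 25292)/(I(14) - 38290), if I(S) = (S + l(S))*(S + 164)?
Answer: 23397/9454 ≈ 2.4748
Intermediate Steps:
l(z) = 8 + z**2 - 4*z
I(S) = (164 + S)*(8 + S**2 - 3*S) (I(S) = (S + (8 + S**2 - 4*S))*(S + 164) = (8 + S**2 - 3*S)*(164 + S) = (164 + S)*(8 + S**2 - 3*S))
(-48689 + 25292)/(I(14) - 38290) = (-48689 + 25292)/((1312 + 14**3 - 484*14 + 161*14**2) - 38290) = -23397/((1312 + 2744 - 6776 + 161*196) - 38290) = -23397/((1312 + 2744 - 6776 + 31556) - 38290) = -23397/(28836 - 38290) = -23397/(-9454) = -23397*(-1/9454) = 23397/9454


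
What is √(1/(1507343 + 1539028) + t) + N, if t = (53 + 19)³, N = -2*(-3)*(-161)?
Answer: -966 + √3463881881894010339/3046371 ≈ -355.06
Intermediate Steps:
N = -966 (N = 6*(-161) = -966)
t = 373248 (t = 72³ = 373248)
√(1/(1507343 + 1539028) + t) + N = √(1/(1507343 + 1539028) + 373248) - 966 = √(1/3046371 + 373248) - 966 = √(1137051883009/3046371) - 966 = √3463881881894010339/3046371 - 966 = -966 + √3463881881894010339/3046371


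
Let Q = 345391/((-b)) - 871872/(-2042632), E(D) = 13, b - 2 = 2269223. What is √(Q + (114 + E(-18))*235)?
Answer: 9*√4947729632573972036730406/115879790005 ≈ 172.76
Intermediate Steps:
b = 2269225 (b = 2 + 2269223 = 2269225)
Q = 159120878761/579398950025 (Q = 345391/((-1*2269225)) - 871872/(-2042632) = 345391/(-2269225) - 871872*(-1/2042632) = 345391*(-1/2269225) + 108984/255329 = -345391/2269225 + 108984/255329 = 159120878761/579398950025 ≈ 0.27463)
√(Q + (114 + E(-18))*235) = √(159120878761/579398950025 + (114 + 13)*235) = √(159120878761/579398950025 + 127*235) = √(159120878761/579398950025 + 29845) = √(17292320784374886/579398950025) = 9*√4947729632573972036730406/115879790005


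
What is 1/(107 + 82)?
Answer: 1/189 ≈ 0.0052910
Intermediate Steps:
1/(107 + 82) = 1/189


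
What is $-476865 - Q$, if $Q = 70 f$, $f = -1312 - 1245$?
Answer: $-297875$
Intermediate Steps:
$f = -2557$ ($f = -1312 - 1245 = -2557$)
$Q = -178990$ ($Q = 70 \left(-2557\right) = -178990$)
$-476865 - Q = -476865 - -178990 = -476865 + 178990 = -297875$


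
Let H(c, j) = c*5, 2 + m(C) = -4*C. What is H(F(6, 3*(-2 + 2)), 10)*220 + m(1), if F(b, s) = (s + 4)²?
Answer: 17594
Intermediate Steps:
m(C) = -2 - 4*C
F(b, s) = (4 + s)²
H(c, j) = 5*c
H(F(6, 3*(-2 + 2)), 10)*220 + m(1) = (5*(4 + 3*(-2 + 2))²)*220 + (-2 - 4*1) = (5*(4 + 3*0)²)*220 + (-2 - 4) = (5*(4 + 0)²)*220 - 6 = (5*4²)*220 - 6 = (5*16)*220 - 6 = 80*220 - 6 = 17600 - 6 = 17594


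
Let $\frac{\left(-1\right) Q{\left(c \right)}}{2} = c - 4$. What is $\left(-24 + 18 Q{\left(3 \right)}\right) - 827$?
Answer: $-815$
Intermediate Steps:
$Q{\left(c \right)} = 8 - 2 c$ ($Q{\left(c \right)} = - 2 \left(c - 4\right) = - 2 \left(-4 + c\right) = 8 - 2 c$)
$\left(-24 + 18 Q{\left(3 \right)}\right) - 827 = \left(-24 + 18 \left(8 - 6\right)\right) - 827 = \left(-24 + 18 \cdot 2\right) - 827 = \left(-24 + 36\right) - 827 = 12 - 827 = -815$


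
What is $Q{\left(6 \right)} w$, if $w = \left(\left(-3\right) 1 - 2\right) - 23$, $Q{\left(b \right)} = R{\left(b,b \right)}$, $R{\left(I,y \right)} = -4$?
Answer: $112$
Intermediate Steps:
$Q{\left(b \right)} = -4$
$w = -28$ ($w = \left(-3 - 2\right) - 23 = -5 - 23 = -28$)
$Q{\left(6 \right)} w = \left(-4\right) \left(-28\right) = 112$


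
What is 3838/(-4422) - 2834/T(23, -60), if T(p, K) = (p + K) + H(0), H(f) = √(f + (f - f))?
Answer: 6194971/81807 ≈ 75.727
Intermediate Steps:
H(f) = √f (H(f) = √(f + 0) = √f)
T(p, K) = K + p (T(p, K) = (p + K) + √0 = (K + p) + 0 = K + p)
3838/(-4422) - 2834/T(23, -60) = 3838/(-4422) - 2834/(-60 + 23) = 3838*(-1/4422) - 2834/(-37) = -1919/2211 - 2834*(-1/37) = -1919/2211 + 2834/37 = 6194971/81807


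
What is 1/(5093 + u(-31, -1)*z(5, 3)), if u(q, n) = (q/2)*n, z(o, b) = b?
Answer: 2/10279 ≈ 0.00019457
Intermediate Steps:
u(q, n) = n*q/2 (u(q, n) = (q/2)*n = n*q/2)
1/(5093 + u(-31, -1)*z(5, 3)) = 1/(5093 + ((1/2)*(-1)*(-31))*3) = 1/(5093 + (31/2)*3) = 1/(5093 + 93/2) = 1/(10279/2) = 2/10279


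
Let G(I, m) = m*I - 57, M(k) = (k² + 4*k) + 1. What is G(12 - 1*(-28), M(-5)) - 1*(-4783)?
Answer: 4966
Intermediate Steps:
M(k) = 1 + k² + 4*k
G(I, m) = -57 + I*m (G(I, m) = I*m - 57 = -57 + I*m)
G(12 - 1*(-28), M(-5)) - 1*(-4783) = (-57 + (12 - 1*(-28))*(1 + (-5)² + 4*(-5))) - 1*(-4783) = (-57 + (12 + 28)*(1 + 25 - 20)) + 4783 = (-57 + 40*6) + 4783 = (-57 + 240) + 4783 = 183 + 4783 = 4966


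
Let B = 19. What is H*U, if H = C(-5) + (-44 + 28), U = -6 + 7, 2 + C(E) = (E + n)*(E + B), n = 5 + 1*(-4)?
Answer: -74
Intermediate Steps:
n = 1 (n = 5 - 4 = 1)
C(E) = -2 + (1 + E)*(19 + E) (C(E) = -2 + (E + 1)*(E + 19) = -2 + (1 + E)*(19 + E))
U = 1
H = -74 (H = (17 + (-5)² + 20*(-5)) + (-44 + 28) = (17 + 25 - 100) - 16 = -58 - 16 = -74)
H*U = -74*1 = -74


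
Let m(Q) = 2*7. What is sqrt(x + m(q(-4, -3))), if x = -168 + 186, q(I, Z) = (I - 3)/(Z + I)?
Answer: 4*sqrt(2) ≈ 5.6569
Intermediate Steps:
q(I, Z) = (-3 + I)/(I + Z)
m(Q) = 14
x = 18
sqrt(x + m(q(-4, -3))) = sqrt(18 + 14) = sqrt(32) = 4*sqrt(2)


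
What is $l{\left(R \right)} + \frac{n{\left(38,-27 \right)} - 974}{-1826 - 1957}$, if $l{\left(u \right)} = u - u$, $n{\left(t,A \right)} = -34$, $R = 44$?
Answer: $\frac{336}{1261} \approx 0.26646$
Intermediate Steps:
$l{\left(u \right)} = 0$
$l{\left(R \right)} + \frac{n{\left(38,-27 \right)} - 974}{-1826 - 1957} = 0 + \frac{-34 - 974}{-1826 - 1957} = 0 - \frac{1008}{-3783} = 0 - - \frac{336}{1261} = 0 + \frac{336}{1261} = \frac{336}{1261}$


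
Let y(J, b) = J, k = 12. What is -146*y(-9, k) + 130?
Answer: 1444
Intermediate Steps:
-146*y(-9, k) + 130 = -146*(-9) + 130 = 1314 + 130 = 1444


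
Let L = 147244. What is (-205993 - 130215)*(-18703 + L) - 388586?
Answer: -43216901114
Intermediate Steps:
(-205993 - 130215)*(-18703 + L) - 388586 = (-205993 - 130215)*(-18703 + 147244) - 388586 = -336208*128541 - 388586 = -43216512528 - 388586 = -43216901114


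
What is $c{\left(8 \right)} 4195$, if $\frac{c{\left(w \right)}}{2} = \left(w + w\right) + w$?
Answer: $201360$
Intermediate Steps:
$c{\left(w \right)} = 6 w$ ($c{\left(w \right)} = 2 \left(\left(w + w\right) + w\right) = 2 \left(2 w + w\right) = 2 \cdot 3 w = 6 w$)
$c{\left(8 \right)} 4195 = 6 \cdot 8 \cdot 4195 = 48 \cdot 4195 = 201360$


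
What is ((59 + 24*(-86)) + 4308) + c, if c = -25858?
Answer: -23555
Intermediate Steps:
((59 + 24*(-86)) + 4308) + c = ((59 + 24*(-86)) + 4308) - 25858 = ((59 - 2064) + 4308) - 25858 = (-2005 + 4308) - 25858 = 2303 - 25858 = -23555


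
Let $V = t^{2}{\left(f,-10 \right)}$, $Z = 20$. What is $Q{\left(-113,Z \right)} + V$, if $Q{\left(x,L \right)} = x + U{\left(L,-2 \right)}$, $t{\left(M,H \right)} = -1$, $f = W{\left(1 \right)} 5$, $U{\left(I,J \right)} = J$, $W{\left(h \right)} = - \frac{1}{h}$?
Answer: $-114$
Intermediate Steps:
$f = -5$ ($f = - 1^{-1} \cdot 5 = \left(-1\right) 1 \cdot 5 = \left(-1\right) 5 = -5$)
$Q{\left(x,L \right)} = -2 + x$ ($Q{\left(x,L \right)} = x - 2 = -2 + x$)
$V = 1$ ($V = \left(-1\right)^{2} = 1$)
$Q{\left(-113,Z \right)} + V = \left(-2 - 113\right) + 1 = -115 + 1 = -114$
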